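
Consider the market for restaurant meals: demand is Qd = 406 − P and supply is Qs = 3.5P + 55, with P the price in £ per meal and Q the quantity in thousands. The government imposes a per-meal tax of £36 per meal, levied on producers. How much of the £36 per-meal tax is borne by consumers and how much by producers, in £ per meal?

Without the tax, 406 − P = 3.5P + 55 gives 4.5P = 351, so P* = £78 and Q* = 328.
With the tax collected from producers, supply shifts: Qs = 3.5(P − 36) + 55.
New equilibrium: consumers pay £106, producers receive £70, Q = 300. (Wedge: Pb − Ps = 36.)
Burden on consumers: £28; on producers: £8. (They sum to £36.)
The less price-elastic side of the market bears the larger share of a per-unit tax.

Consumers bear £28 per meal; producers bear £8 per meal.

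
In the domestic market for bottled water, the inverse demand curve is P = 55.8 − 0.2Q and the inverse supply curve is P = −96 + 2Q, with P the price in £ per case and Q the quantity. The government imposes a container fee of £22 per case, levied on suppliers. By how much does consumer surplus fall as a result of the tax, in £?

Consumer surplus falls by £128.

Inverting to Q(P) form: Qd = 279 − 5P; Qs = 0.5P + 48.
Without the tax, 279 − 5P = 0.5P + 48 gives 5.5P = 231, so P* = £42 and Q* = 69.
With the tax collected from suppliers, supply shifts: Qs = 0.5(P − 22) + 48.
Solving gives Q = 59 with consumers paying £44 and suppliers receiving £22 (the £22 wedge).
ΔCS is the trapezoid between Q = 59 and Q = 69 of height £2: ½ · (69 + 59) · 2 = £128.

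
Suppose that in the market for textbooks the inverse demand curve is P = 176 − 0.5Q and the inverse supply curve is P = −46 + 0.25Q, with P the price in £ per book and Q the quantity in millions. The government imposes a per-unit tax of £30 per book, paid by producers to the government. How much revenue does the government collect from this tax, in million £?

Tax revenue = £7680 million.

Rewrite in direct form: Qd = 352 − 2P and Qs = 4P + 184.
Before the tax: set 352 − 2P = 4P + 184 → P* = £28, Q* = 296.
With the tax collected from producers, supply shifts: Qs = 4(P − 30) + 184.
Solving gives Q = 256 with consumers paying £48 and producers receiving £18 (the £30 wedge).
Revenue = t · Q = 30 · 256 = £7680.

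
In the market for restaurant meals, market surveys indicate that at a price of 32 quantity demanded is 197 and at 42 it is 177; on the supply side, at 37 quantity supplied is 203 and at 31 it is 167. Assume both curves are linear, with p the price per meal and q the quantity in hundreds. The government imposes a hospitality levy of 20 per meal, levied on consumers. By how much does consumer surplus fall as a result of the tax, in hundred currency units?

Consumer surplus falls by 2640 hundred.

Demand slope: (177 − 197)/(42 − 32) = -2, so qd = 261 − 2p.
Supply slope: (167 − 203)/(31 − 37) = 6, so qs = 6p − 19.
Before the tax: set 261 − 2p = 6p − 19 → p* = 35, q* = 191.
With the tax collected from consumers, demand (in seller-price terms) shifts: qd = 261 − 2(p + 20).
New equilibrium: consumers pay 50, producers receive 30, q = 161. (Wedge: pb − ps = 20.)
ΔCS is the trapezoid between Q = 161 and Q = 191 of height 15: ½ · (191 + 161) · 15 = 2640.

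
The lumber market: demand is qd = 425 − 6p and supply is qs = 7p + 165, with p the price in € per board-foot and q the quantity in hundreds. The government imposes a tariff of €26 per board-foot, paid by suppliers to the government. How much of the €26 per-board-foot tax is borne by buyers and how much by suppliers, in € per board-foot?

Before the tax: set 425 − 6p = 7p + 165 → p* = €20, q* = 305.
With the tax collected from suppliers, supply shifts: qs = 7(p − 26) + 165.
Solving gives q = 221 with buyers paying €34 and suppliers receiving €8 (the €26 wedge).
Burden on buyers: €14; on suppliers: €12. (They sum to €26.)

Buyers bear €14 per board-foot; suppliers bear €12 per board-foot.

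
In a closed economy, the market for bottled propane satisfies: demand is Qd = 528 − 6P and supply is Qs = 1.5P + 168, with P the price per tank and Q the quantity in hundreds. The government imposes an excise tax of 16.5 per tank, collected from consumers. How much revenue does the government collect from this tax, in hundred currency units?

Tax revenue = 3633.3 hundred.

Before the tax: set 528 − 6P = 1.5P + 168 → P* = 48, Q* = 240.
With the tax collected from consumers, demand (in seller-price terms) shifts: Qd = 528 − 6(P + 16.5).
New equilibrium: consumers pay 51.3, producers receive 34.8, Q = 220.2. (Wedge: Pb − Ps = 16.5.)
Revenue = t · Q = 16.5 · 220.2 = 3633.3.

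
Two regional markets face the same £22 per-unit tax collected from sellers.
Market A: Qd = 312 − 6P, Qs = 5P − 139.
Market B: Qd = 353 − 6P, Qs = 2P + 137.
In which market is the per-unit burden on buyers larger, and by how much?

Market A, by £4.5.

Market A: pre-tax P* = £41, Q* = 66; post-tax Q = 6; per-unit burden on buyers = £10.
Market B: pre-tax P* = £27, Q* = 191; post-tax Q = 158; per-unit burden on buyers = £5.5.
Difference: £10 vs £5.5 → market A is larger by £4.5.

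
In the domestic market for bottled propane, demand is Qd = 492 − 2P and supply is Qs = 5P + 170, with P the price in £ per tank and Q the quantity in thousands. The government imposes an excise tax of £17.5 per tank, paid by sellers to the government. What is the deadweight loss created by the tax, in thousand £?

Before the tax: set 492 − 2P = 5P + 170 → P* = £46, Q* = 400.
With the tax collected from sellers, supply shifts: Qs = 5(P − 17.5) + 170.
New equilibrium: buyers pay £58.5, sellers receive £41, Q = 375. (Wedge: Pb − Ps = 17.5.)
Quantity falls by |ΔQ| = |400 − 375| = 25.
DWL = ½ · t · |ΔQ| = ½ · 17.5 · 25 = £218.75.

Deadweight loss = £218.75 thousand.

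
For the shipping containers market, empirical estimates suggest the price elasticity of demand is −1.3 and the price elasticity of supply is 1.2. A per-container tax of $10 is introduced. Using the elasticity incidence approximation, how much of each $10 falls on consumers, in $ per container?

Consumers bear ≈ $4.8 per container.

Incidence ratio: consumers' share ≈ εs / (εs + |εd|) = 1.2 / (1.2 + 1.3) = 0.48.
So consumers bear ≈ 0.48 × $10 = $4.8; suppliers bear $5.2.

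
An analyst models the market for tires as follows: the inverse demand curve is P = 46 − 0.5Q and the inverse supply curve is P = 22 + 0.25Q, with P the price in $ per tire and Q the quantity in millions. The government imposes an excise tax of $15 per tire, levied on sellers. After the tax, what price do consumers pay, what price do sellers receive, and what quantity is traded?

Inverting to Q(P) form: Qd = 92 − 2P; Qs = 4P − 88.
Without the tax, 92 − 2P = 4P − 88 gives 6P = 180, so P* = $30 and Q* = 32.
With the tax collected from sellers, supply shifts: Qs = 4(P − 15) − 88.
Solving gives Q = 12 with consumers paying $40 and sellers receiving $25 (the $15 wedge).

Consumers pay $40; sellers receive $25; quantity = 12.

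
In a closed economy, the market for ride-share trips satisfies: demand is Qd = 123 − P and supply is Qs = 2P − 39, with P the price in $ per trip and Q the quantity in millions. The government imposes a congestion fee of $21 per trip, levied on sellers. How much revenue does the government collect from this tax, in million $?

Tax revenue = $1155 million.

Before the tax: set 123 − P = 2P − 39 → P* = $54, Q* = 69.
With the tax collected from sellers, supply shifts: Qs = 2(P − 21) − 39.
Solving gives Q = 55 with consumers paying $68 and sellers receiving $47 (the $21 wedge).
Revenue = t · Q = 21 · 55 = $1155.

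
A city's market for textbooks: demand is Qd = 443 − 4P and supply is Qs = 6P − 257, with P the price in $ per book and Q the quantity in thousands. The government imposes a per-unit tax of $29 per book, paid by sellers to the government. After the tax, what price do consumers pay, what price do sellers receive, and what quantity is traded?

Consumers pay $87.4; sellers receive $58.4; quantity = 93.4.

Without the tax, 443 − 4P = 6P − 257 gives 10P = 700, so P* = $70 and Q* = 163.
With the tax collected from sellers, supply shifts: Qs = 6(P − 29) − 257.
New equilibrium: consumers pay $87.4, sellers receive $58.4, Q = 93.4. (Wedge: Pb − Ps = 29.)
The less price-elastic side of the market bears the larger share of a per-unit tax.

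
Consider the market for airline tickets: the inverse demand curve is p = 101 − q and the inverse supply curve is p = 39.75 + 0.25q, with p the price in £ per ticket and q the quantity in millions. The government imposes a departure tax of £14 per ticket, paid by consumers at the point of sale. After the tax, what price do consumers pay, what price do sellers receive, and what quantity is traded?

Consumers pay £63.2; sellers receive £49.2; quantity = 37.8.

Inverting to q(p) form: qd = 101 − p; qs = 4p − 159.
Before the tax: set 101 − p = 4p − 159 → p* = £52, q* = 49.
With the tax collected from consumers, demand (in seller-price terms) shifts: qd = 101 − (p + 14).
New equilibrium: consumers pay £63.2, sellers receive £49.2, q = 37.8. (Wedge: pb − ps = 14.)
The less price-elastic side of the market bears the larger share of a per-unit tax.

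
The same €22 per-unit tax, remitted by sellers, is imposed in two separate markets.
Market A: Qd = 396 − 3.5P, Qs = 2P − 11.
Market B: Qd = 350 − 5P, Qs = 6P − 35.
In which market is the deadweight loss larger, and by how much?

Market B, by €352.

Market A: pre-tax P* = €74, Q* = 137; post-tax Q = 109; deadweight loss = €308.
Market B: pre-tax P* = €35, Q* = 175; post-tax Q = 115; deadweight loss = €660.
Difference: €308 vs €660 → market B is larger by €352.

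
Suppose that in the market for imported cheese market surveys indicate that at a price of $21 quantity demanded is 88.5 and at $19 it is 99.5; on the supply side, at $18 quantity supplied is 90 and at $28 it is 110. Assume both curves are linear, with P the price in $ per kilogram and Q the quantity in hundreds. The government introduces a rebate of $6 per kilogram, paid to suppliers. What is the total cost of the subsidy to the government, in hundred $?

Government outlay = $616.8 hundred.

Demand slope: (99.5 − 88.5)/(19 − 21) = -5.5, so Qd = 204 − 5.5P.
Supply slope: (110 − 90)/(28 − 18) = 2, so Qs = 2P + 54.
Before the subsidy: set 204 − 5.5P = 2P + 54 → P* = $20, Q* = 94.
With a per-unit subsidy paid to suppliers, each receives P + 6 per unit sold, so supply becomes Qs = 2(P + 6) + 54.
New equilibrium: consumers pay $18.4, suppliers receive $24.4, Q = 102.8. (Wedge: Pb − Ps = −6.)
Outlay = t · Q = 6 · 102.8 = $616.8.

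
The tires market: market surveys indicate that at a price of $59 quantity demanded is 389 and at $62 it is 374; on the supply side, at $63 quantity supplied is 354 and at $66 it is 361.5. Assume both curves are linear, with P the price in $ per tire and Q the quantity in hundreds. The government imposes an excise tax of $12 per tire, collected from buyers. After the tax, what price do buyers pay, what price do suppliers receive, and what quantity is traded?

Buyers pay $69; suppliers receive $57; quantity = 339.

Demand slope: (374 − 389)/(62 − 59) = -5, so Qd = 684 − 5P.
Supply slope: (361.5 − 354)/(66 − 63) = 2.5, so Qs = 2.5P + 196.5.
Without the tax, 684 − 5P = 2.5P + 196.5 gives 7.5P = 487.5, so P* = $65 and Q* = 359.
With the tax collected from buyers, demand (in seller-price terms) shifts: Qd = 684 − 5(P + 12).
New equilibrium: buyers pay $69, suppliers receive $57, Q = 339. (Wedge: Pb − Ps = 12.)
The less price-elastic side of the market bears the larger share of a per-unit tax.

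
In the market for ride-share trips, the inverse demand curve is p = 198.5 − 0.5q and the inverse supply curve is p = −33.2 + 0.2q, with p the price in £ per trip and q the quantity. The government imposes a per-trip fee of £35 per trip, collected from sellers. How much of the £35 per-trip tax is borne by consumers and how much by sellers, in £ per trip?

Consumers bear £25 per trip; sellers bear £10 per trip.

Rewrite in direct form: qd = 397 − 2p and qs = 5p + 166.
Without the tax, 397 − 2p = 5p + 166 gives 7p = 231, so p* = £33 and q* = 331.
With the tax collected from sellers, supply shifts: qs = 5(p − 35) + 166.
New equilibrium: consumers pay £58, sellers receive £23, q = 281. (Wedge: pb − ps = 35.)
Burden on consumers: £25; on sellers: £10. (They sum to £35.)
The less price-elastic side of the market bears the larger share of a per-unit tax.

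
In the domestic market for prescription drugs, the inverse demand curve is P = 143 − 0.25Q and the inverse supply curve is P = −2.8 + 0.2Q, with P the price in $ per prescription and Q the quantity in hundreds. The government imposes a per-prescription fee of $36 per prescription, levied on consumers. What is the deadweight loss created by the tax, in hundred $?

Rewrite in direct form: Qd = 572 − 4P and Qs = 5P + 14.
Before the tax: set 572 − 4P = 5P + 14 → P* = $62, Q* = 324.
With the tax collected from consumers, demand (in seller-price terms) shifts: Qd = 572 − 4(P + 36).
New equilibrium: consumers pay $82, producers receive $46, Q = 244. (Wedge: Pb − Ps = 36.)
Quantity falls by |ΔQ| = |324 − 244| = 80.
DWL = ½ · t · |ΔQ| = ½ · 36 · 80 = $1440.

Deadweight loss = $1440 hundred.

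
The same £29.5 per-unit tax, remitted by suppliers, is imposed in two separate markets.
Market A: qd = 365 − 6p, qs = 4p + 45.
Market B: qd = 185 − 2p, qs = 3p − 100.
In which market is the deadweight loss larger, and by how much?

Market A: pre-tax p* = £32, q* = 173; post-tax q = 102.2; deadweight loss = £1044.3.
Market B: pre-tax p* = £57, q* = 71; post-tax q = 35.6; deadweight loss = £522.15.
Difference: £1044.3 vs £522.15 → market A is larger by £522.15.

Market A, by £522.15.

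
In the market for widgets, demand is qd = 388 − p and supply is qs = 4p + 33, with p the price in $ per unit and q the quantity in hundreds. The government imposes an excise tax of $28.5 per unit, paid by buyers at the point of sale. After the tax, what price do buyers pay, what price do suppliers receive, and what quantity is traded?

Buyers pay $93.8; suppliers receive $65.3; quantity = 294.2.

Without the tax, 388 − p = 4p + 33 gives 5p = 355, so p* = $71 and q* = 317.
With the tax collected from buyers, demand (in seller-price terms) shifts: qd = 388 − (p + 28.5).
Solving gives q = 294.2 with buyers paying $93.8 and suppliers receiving $65.3 (the $28.5 wedge).
The less price-elastic side of the market bears the larger share of a per-unit tax.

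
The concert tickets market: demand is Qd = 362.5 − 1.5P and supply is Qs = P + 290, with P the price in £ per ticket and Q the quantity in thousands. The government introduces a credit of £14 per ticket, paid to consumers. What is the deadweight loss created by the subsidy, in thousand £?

Deadweight loss = £58.8 thousand.

Before the subsidy: set 362.5 − 1.5P = P + 290 → P* = £29, Q* = 319.
With a per-unit subsidy paid to consumers, each effectively pays P − 14, so demand becomes Qd = 362.5 − 1.5(P − 14).
Solving gives Q = 327.4 with consumers paying £23.4 and sellers receiving £37.4 (the £14 wedge).
Quantity rises by |ΔQ| = |319 − 327.4| = 8.4.
DWL = ½ · t · |ΔQ| = ½ · 14 · 8.4 = £58.8.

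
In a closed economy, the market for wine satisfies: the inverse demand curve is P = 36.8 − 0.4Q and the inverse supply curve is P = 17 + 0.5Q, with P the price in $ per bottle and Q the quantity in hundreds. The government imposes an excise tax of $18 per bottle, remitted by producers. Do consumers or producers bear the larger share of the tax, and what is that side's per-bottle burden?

Rewrite in direct form: Qd = 92 − 2.5P and Qs = 2P − 34.
Before the tax: set 92 − 2.5P = 2P − 34 → P* = $28, Q* = 22.
With the tax collected from producers, supply shifts: Qs = 2(P − 18) − 34.
Solving gives Q = 2 with consumers paying $36 and producers receiving $18 (the $18 wedge).
Per-bottle burden: consumers $8, producers $10.
Producers take the larger share because supply is less price-elastic here (demand slope 2.5 vs supply slope 2).

Producers bear the larger share: $10 per bottle.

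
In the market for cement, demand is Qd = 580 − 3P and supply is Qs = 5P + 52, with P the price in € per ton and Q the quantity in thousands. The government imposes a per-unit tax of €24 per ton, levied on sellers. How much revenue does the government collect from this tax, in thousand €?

Tax revenue = €8088 thousand.

Before the tax: set 580 − 3P = 5P + 52 → P* = €66, Q* = 382.
With the tax collected from sellers, supply shifts: Qs = 5(P − 24) + 52.
Solving gives Q = 337 with consumers paying €81 and sellers receiving €57 (the €24 wedge).
Revenue = t · Q = 24 · 337 = €8088.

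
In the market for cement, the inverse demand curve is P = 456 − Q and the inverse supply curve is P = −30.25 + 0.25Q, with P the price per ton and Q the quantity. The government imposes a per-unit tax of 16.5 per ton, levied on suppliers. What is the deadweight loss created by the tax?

Rewrite in direct form: Qd = 456 − P and Qs = 4P + 121.
Before the tax: set 456 − P = 4P + 121 → P* = 67, Q* = 389.
With the tax collected from suppliers, supply shifts: Qs = 4(P − 16.5) + 121.
New equilibrium: buyers pay 80.2, suppliers receive 63.7, Q = 375.8. (Wedge: Pb − Ps = 16.5.)
Quantity falls by |ΔQ| = |389 − 375.8| = 13.2.
DWL = ½ · t · |ΔQ| = ½ · 16.5 · 13.2 = 108.9.

Deadweight loss = 108.9.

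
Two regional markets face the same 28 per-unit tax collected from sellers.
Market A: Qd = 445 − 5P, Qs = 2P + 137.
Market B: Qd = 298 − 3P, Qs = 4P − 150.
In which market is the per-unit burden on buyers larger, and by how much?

Market B, by 8.

Market A: pre-tax P* = 44, Q* = 225; post-tax Q = 185; per-unit burden on buyers = 8.
Market B: pre-tax P* = 64, Q* = 106; post-tax Q = 58; per-unit burden on buyers = 16.
Difference: 8 vs 16 → market B is larger by 8.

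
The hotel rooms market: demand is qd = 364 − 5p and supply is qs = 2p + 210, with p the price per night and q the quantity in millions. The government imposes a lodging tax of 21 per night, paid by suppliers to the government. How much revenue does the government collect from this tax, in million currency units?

Tax revenue = 4704 million.

Without the tax, 364 − 5p = 2p + 210 gives 7p = 154, so p* = 22 and q* = 254.
With the tax collected from suppliers, supply shifts: qs = 2(p − 21) + 210.
New equilibrium: consumers pay 28, suppliers receive 7, q = 224. (Wedge: pb − ps = 21.)
Revenue = t · Q = 21 · 224 = 4704.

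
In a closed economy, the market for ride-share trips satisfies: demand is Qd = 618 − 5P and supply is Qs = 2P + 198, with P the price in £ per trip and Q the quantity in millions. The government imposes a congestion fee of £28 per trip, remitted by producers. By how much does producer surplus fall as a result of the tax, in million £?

Producer surplus falls by £5960 million.

Before the tax: set 618 − 5P = 2P + 198 → P* = £60, Q* = 318.
With the tax collected from producers, supply shifts: Qs = 2(P − 28) + 198.
New equilibrium: consumers pay £68, producers receive £40, Q = 278. (Wedge: Pb − Ps = 28.)
ΔPS is the trapezoid between Q = 278 and Q = 318 of height £20: ½ · (318 + 278) · 20 = £5960.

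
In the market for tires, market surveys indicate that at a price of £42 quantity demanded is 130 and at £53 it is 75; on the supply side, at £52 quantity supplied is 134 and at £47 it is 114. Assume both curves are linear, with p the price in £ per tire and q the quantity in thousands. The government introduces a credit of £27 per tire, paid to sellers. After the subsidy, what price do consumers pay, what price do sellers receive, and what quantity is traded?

Consumers pay £34; sellers receive £61; quantity = 170.

Demand slope: (75 − 130)/(53 − 42) = -5, so qd = 340 − 5p.
Supply slope: (114 − 134)/(47 − 52) = 4, so qs = 4p − 74.
Without the subsidy, 340 − 5p = 4p − 74 gives 9p = 414, so p* = £46 and q* = 110.
With a per-unit subsidy paid to sellers, each receives p + 27 per unit sold, so supply becomes qs = 4(p + 27) − 74.
New equilibrium: consumers pay £34, sellers receive £61, q = 170. (Wedge: pb − ps = −27.)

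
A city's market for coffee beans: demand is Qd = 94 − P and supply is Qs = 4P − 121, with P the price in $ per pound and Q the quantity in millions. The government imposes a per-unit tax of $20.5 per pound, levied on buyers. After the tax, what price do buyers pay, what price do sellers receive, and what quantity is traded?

Without the tax, 94 − P = 4P − 121 gives 5P = 215, so P* = $43 and Q* = 51.
With the tax collected from buyers, demand (in seller-price terms) shifts: Qd = 94 − (P + 20.5).
Solving gives Q = 34.6 with buyers paying $59.4 and sellers receiving $38.9 (the $20.5 wedge).

Buyers pay $59.4; sellers receive $38.9; quantity = 34.6.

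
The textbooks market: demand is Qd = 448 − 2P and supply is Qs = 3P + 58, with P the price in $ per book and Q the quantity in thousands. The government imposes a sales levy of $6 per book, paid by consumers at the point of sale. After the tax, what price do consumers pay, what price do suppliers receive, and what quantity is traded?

Without the tax, 448 − 2P = 3P + 58 gives 5P = 390, so P* = $78 and Q* = 292.
With the tax collected from consumers, demand (in seller-price terms) shifts: Qd = 448 − 2(P + 6).
Solving gives Q = 284.8 with consumers paying $81.6 and suppliers receiving $75.6 (the $6 wedge).

Consumers pay $81.6; suppliers receive $75.6; quantity = 284.8.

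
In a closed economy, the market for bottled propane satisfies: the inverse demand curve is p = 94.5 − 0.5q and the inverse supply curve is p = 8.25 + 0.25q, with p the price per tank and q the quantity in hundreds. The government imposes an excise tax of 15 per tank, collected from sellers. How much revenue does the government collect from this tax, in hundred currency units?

Rewrite in direct form: qd = 189 − 2p and qs = 4p − 33.
Before the tax: set 189 − 2p = 4p − 33 → p* = 37, q* = 115.
With the tax collected from sellers, supply shifts: qs = 4(p − 15) − 33.
New equilibrium: buyers pay 47, sellers receive 32, q = 95. (Wedge: pb − ps = 15.)
Revenue = t · Q = 15 · 95 = 1425.

Tax revenue = 1425 hundred.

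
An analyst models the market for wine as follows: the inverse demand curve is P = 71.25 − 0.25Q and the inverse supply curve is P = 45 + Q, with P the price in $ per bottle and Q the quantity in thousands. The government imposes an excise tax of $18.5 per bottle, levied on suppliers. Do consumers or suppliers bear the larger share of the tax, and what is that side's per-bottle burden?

Suppliers bear the larger share: $14.8 per bottle.

Rewrite in direct form: Qd = 285 − 4P and Qs = P − 45.
Before the tax: set 285 − 4P = P − 45 → P* = $66, Q* = 21.
With the tax collected from suppliers, supply shifts: Qs = (P − 18.5) − 45.
Solving gives Q = 6.2 with consumers paying $69.7 and suppliers receiving $51.2 (the $18.5 wedge).
Per-bottle burden: consumers $3.7, suppliers $14.8.
Suppliers take the larger share because supply is less price-elastic here (demand slope 4 vs supply slope 1).
The less price-elastic side of the market bears the larger share of a per-unit tax.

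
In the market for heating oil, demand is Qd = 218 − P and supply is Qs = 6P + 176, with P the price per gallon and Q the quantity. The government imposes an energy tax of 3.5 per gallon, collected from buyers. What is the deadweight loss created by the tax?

Without the tax, 218 − P = 6P + 176 gives 7P = 42, so P* = 6 and Q* = 212.
With the tax collected from buyers, demand (in seller-price terms) shifts: Qd = 218 − (P + 3.5).
Solving gives Q = 209 with buyers paying 9 and sellers receiving 5.5 (the 3.5 wedge).
Quantity falls by |ΔQ| = |212 − 209| = 3.
DWL = ½ · t · |ΔQ| = ½ · 3.5 · 3 = 5.25.

Deadweight loss = 5.25.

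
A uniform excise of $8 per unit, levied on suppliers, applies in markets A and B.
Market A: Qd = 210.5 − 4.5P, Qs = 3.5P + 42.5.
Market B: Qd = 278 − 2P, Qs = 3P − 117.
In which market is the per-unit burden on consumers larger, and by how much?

Market B, by $1.3.

Market A: pre-tax P* = $21, Q* = 116; post-tax Q = 100.25; per-unit burden on consumers = $3.5.
Market B: pre-tax P* = $79, Q* = 120; post-tax Q = 110.4; per-unit burden on consumers = $4.8.
Difference: $3.5 vs $4.8 → market B is larger by $1.3.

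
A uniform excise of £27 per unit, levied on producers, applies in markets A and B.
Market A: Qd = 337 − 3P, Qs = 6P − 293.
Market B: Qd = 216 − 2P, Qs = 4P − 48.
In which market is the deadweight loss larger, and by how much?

Market A, by £243.

Market A: pre-tax P* = £70, Q* = 127; post-tax Q = 73; deadweight loss = £729.
Market B: pre-tax P* = £44, Q* = 128; post-tax Q = 92; deadweight loss = £486.
Difference: £729 vs £486 → market A is larger by £243.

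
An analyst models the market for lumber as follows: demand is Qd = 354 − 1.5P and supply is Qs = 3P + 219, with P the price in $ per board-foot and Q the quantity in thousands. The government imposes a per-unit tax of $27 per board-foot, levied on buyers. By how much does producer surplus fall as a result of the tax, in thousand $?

Before the tax: set 354 − 1.5P = 3P + 219 → P* = $30, Q* = 309.
With the tax collected from buyers, demand (in seller-price terms) shifts: Qd = 354 − 1.5(P + 27).
New equilibrium: buyers pay $48, suppliers receive $21, Q = 282. (Wedge: Pb − Ps = 27.)
ΔPS is the trapezoid between Q = 282 and Q = 309 of height $9: ½ · (309 + 282) · 9 = $2659.5.

Producer surplus falls by $2659.5 thousand.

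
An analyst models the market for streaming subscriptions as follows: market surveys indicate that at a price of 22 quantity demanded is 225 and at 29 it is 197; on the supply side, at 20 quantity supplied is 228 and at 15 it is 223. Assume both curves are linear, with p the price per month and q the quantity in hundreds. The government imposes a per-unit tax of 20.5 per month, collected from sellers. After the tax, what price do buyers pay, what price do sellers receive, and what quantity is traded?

Demand slope: (197 − 225)/(29 − 22) = -4, so qd = 313 − 4p.
Supply slope: (223 − 228)/(15 − 20) = 1, so qs = p + 208.
Without the tax, 313 − 4p = p + 208 gives 5p = 105, so p* = 21 and q* = 229.
With the tax collected from sellers, supply shifts: qs = (p − 20.5) + 208.
New equilibrium: buyers pay 25.1, sellers receive 4.6, q = 212.6. (Wedge: pb − ps = 20.5.)
The less price-elastic side of the market bears the larger share of a per-unit tax.

Buyers pay 25.1; sellers receive 4.6; quantity = 212.6.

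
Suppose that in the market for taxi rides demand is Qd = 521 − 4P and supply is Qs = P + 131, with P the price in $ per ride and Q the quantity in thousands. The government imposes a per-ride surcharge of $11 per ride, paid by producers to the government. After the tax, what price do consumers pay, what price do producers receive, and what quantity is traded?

Consumers pay $80.2; producers receive $69.2; quantity = 200.2.

Without the tax, 521 − 4P = P + 131 gives 5P = 390, so P* = $78 and Q* = 209.
With the tax collected from producers, supply shifts: Qs = (P − 11) + 131.
New equilibrium: consumers pay $80.2, producers receive $69.2, Q = 200.2. (Wedge: Pb − Ps = 11.)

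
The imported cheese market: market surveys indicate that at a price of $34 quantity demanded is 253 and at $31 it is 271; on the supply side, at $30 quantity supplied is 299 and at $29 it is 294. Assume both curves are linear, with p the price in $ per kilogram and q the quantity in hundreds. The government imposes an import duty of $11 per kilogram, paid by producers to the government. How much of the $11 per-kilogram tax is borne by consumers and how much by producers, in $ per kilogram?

Demand slope: (271 − 253)/(31 − 34) = -6, so qd = 457 − 6p.
Supply slope: (294 − 299)/(29 − 30) = 5, so qs = 5p + 149.
Before the tax: set 457 − 6p = 5p + 149 → p* = $28, q* = 289.
With the tax collected from producers, supply shifts: qs = 5(p − 11) + 149.
New equilibrium: consumers pay $33, producers receive $22, q = 259. (Wedge: pb − ps = 11.)
Burden on consumers: $5; on producers: $6. (They sum to $11.)

Consumers bear $5 per kilogram; producers bear $6 per kilogram.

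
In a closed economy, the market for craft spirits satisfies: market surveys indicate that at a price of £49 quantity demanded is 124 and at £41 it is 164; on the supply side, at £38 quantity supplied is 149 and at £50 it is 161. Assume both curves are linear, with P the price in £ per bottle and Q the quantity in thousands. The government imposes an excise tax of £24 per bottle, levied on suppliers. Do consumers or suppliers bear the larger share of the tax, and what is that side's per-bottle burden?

Demand slope: (164 − 124)/(41 − 49) = -5, so Qd = 369 − 5P.
Supply slope: (161 − 149)/(50 − 38) = 1, so Qs = P + 111.
Before the tax: set 369 − 5P = P + 111 → P* = £43, Q* = 154.
With the tax collected from suppliers, supply shifts: Qs = (P − 24) + 111.
New equilibrium: consumers pay £47, suppliers receive £23, Q = 134. (Wedge: Pb − Ps = 24.)
Per-bottle burden: consumers £4, suppliers £20.
Suppliers take the larger share because supply is less price-elastic here (demand slope 5 vs supply slope 1).

Suppliers bear the larger share: £20 per bottle.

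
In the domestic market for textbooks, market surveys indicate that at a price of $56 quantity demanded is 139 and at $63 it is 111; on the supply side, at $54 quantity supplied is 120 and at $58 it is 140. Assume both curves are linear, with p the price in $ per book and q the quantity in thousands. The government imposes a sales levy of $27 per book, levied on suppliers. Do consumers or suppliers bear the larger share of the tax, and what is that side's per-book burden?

Consumers bear the larger share: $15 per book.

Demand slope: (111 − 139)/(63 − 56) = -4, so qd = 363 − 4p.
Supply slope: (140 − 120)/(58 − 54) = 5, so qs = 5p − 150.
Without the tax, 363 − 4p = 5p − 150 gives 9p = 513, so p* = $57 and q* = 135.
With the tax collected from suppliers, supply shifts: qs = 5(p − 27) − 150.
New equilibrium: consumers pay $72, suppliers receive $45, q = 75. (Wedge: pb − ps = 27.)
Per-book burden: consumers $15, suppliers $12.
Consumers take the larger share because demand is less price-elastic here (demand slope 4 vs supply slope 5).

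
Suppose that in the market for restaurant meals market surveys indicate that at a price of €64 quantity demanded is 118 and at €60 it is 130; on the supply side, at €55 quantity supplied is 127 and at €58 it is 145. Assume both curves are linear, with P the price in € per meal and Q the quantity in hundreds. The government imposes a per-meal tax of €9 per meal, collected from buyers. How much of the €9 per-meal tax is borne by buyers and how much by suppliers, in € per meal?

Buyers bear €6 per meal; suppliers bear €3 per meal.

Demand slope: (130 − 118)/(60 − 64) = -3, so Qd = 310 − 3P.
Supply slope: (145 − 127)/(58 − 55) = 6, so Qs = 6P − 203.
Before the tax: set 310 − 3P = 6P − 203 → P* = €57, Q* = 139.
With the tax collected from buyers, demand (in seller-price terms) shifts: Qd = 310 − 3(P + 9).
New equilibrium: buyers pay €63, suppliers receive €54, Q = 121. (Wedge: Pb − Ps = 9.)
Burden on buyers: €6; on suppliers: €3. (They sum to €9.)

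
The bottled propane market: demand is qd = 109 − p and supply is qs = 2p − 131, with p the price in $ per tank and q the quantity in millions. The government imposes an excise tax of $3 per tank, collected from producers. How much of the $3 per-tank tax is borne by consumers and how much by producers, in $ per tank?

Without the tax, 109 − p = 2p − 131 gives 3p = 240, so p* = $80 and q* = 29.
With the tax collected from producers, supply shifts: qs = 2(p − 3) − 131.
Solving gives q = 27 with consumers paying $82 and producers receiving $79 (the $3 wedge).
Burden on consumers: $2; on producers: $1. (They sum to $3.)

Consumers bear $2 per tank; producers bear $1 per tank.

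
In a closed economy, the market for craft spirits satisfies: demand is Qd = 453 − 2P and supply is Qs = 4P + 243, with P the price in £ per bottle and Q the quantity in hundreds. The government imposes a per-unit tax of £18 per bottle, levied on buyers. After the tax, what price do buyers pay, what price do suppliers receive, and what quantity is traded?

Before the tax: set 453 − 2P = 4P + 243 → P* = £35, Q* = 383.
With the tax collected from buyers, demand (in seller-price terms) shifts: Qd = 453 − 2(P + 18).
Solving gives Q = 359 with buyers paying £47 and suppliers receiving £29 (the £18 wedge).

Buyers pay £47; suppliers receive £29; quantity = 359.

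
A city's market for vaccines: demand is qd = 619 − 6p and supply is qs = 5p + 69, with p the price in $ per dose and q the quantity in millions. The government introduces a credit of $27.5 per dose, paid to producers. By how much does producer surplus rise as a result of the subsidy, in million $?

Producer surplus rises by $5347.5 million.

Without the subsidy, 619 − 6p = 5p + 69 gives 11p = 550, so p* = $50 and q* = 319.
With a per-unit subsidy paid to producers, each receives p + 27.5 per unit sold, so supply becomes qs = 5(p + 27.5) + 69.
Solving gives q = 394 with buyers paying $37.5 and producers receiving $65 (the $27.5 wedge).
ΔPS is the trapezoid between Q = 394 and Q = 319 of height $15: ½ · (319 + 394) · 15 = $5347.5.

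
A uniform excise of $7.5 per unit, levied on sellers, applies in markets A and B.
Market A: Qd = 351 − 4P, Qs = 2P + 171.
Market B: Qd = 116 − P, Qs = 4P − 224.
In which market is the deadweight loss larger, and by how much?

Market A, by $15.

Market A: pre-tax P* = $30, Q* = 231; post-tax Q = 221; deadweight loss = $37.5.
Market B: pre-tax P* = $68, Q* = 48; post-tax Q = 42; deadweight loss = $22.5.
Difference: $37.5 vs $22.5 → market A is larger by $15.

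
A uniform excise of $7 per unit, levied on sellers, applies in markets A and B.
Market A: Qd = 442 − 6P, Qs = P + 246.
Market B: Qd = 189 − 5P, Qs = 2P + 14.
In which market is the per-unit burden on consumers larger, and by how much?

Market A: pre-tax P* = $28, Q* = 274; post-tax Q = 268; per-unit burden on consumers = $1.
Market B: pre-tax P* = $25, Q* = 64; post-tax Q = 54; per-unit burden on consumers = $2.
Difference: $1 vs $2 → market B is larger by $1.

Market B, by $1.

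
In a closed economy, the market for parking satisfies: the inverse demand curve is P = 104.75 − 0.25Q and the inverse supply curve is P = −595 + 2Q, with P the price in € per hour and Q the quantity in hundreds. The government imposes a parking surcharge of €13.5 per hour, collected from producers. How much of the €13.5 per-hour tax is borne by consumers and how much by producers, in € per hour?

Rewrite in direct form: Qd = 419 − 4P and Qs = 0.5P + 297.5.
Without the tax, 419 − 4P = 0.5P + 297.5 gives 4.5P = 121.5, so P* = €27 and Q* = 311.
With the tax collected from producers, supply shifts: Qs = 0.5(P − 13.5) + 297.5.
New equilibrium: consumers pay €28.5, producers receive €15, Q = 305. (Wedge: Pb − Ps = 13.5.)
Burden on consumers: €1.5; on producers: €12. (They sum to €13.5.)
The less price-elastic side of the market bears the larger share of a per-unit tax.

Consumers bear €1.5 per hour; producers bear €12 per hour.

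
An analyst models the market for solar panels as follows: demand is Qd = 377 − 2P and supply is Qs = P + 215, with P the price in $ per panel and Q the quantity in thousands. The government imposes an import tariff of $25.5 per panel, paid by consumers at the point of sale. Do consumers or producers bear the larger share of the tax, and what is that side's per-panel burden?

Without the tax, 377 − 2P = P + 215 gives 3P = 162, so P* = $54 and Q* = 269.
With the tax collected from consumers, demand (in seller-price terms) shifts: Qd = 377 − 2(P + 25.5).
New equilibrium: consumers pay $62.5, producers receive $37, Q = 252. (Wedge: Pb − Ps = 25.5.)
Per-panel burden: consumers $8.5, producers $17.
Producers take the larger share because supply is less price-elastic here (demand slope 2 vs supply slope 1).
The less price-elastic side of the market bears the larger share of a per-unit tax.

Producers bear the larger share: $17 per panel.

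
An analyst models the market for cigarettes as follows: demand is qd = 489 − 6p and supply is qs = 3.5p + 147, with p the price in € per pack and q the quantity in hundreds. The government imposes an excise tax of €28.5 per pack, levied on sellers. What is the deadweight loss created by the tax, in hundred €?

Deadweight loss = €897.75 hundred.

Before the tax: set 489 − 6p = 3.5p + 147 → p* = €36, q* = 273.
With the tax collected from sellers, supply shifts: qs = 3.5(p − 28.5) + 147.
Solving gives q = 210 with buyers paying €46.5 and sellers receiving €18 (the €28.5 wedge).
Quantity falls by |ΔQ| = |273 − 210| = 63.
DWL = ½ · t · |ΔQ| = ½ · 28.5 · 63 = €897.75.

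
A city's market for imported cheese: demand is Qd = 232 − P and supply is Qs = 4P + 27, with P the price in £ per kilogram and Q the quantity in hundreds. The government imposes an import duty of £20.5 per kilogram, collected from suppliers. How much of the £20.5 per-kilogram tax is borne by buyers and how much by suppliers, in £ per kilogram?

Before the tax: set 232 − P = 4P + 27 → P* = £41, Q* = 191.
With the tax collected from suppliers, supply shifts: Qs = 4(P − 20.5) + 27.
New equilibrium: buyers pay £57.4, suppliers receive £36.9, Q = 174.6. (Wedge: Pb − Ps = 20.5.)
Burden on buyers: £16.4; on suppliers: £4.1. (They sum to £20.5.)

Buyers bear £16.4 per kilogram; suppliers bear £4.1 per kilogram.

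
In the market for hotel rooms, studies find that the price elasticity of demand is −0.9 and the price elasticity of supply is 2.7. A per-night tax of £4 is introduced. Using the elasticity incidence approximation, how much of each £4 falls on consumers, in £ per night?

Consumers bear ≈ £3 per night.

Incidence ratio: consumers' share ≈ εs / (εs + |εd|) = 2.7 / (2.7 + 0.9) = 0.75.
So consumers bear ≈ 0.75 × £4 = £3; producers bear £1.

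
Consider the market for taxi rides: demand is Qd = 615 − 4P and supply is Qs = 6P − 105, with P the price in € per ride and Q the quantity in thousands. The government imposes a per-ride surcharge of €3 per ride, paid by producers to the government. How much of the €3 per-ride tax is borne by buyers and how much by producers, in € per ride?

Without the tax, 615 − 4P = 6P − 105 gives 10P = 720, so P* = €72 and Q* = 327.
With the tax collected from producers, supply shifts: Qs = 6(P − 3) − 105.
Solving gives Q = 319.8 with buyers paying €73.8 and producers receiving €70.8 (the €3 wedge).
Burden on buyers: €1.8; on producers: €1.2. (They sum to €3.)

Buyers bear €1.8 per ride; producers bear €1.2 per ride.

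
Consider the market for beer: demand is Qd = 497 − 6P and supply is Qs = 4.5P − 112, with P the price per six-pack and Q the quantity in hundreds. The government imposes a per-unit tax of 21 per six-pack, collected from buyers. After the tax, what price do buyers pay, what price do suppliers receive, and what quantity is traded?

Buyers pay 67; suppliers receive 46; quantity = 95.

Before the tax: set 497 − 6P = 4.5P − 112 → P* = 58, Q* = 149.
With the tax collected from buyers, demand (in seller-price terms) shifts: Qd = 497 − 6(P + 21).
New equilibrium: buyers pay 67, suppliers receive 46, Q = 95. (Wedge: Pb − Ps = 21.)
The less price-elastic side of the market bears the larger share of a per-unit tax.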